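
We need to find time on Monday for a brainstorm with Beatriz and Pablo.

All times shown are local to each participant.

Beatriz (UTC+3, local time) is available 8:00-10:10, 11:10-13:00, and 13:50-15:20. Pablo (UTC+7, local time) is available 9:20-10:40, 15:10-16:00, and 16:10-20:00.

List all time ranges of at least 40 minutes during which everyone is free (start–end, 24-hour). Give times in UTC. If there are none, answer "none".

08:10–09:00, 09:10–10:00, 10:50–12:20

Beatriz → UTC: 05:00–07:10, 08:10–10:00, 10:50–12:20.
Pablo → UTC: 02:20–03:40, 08:10–09:00, 09:10–13:00.
Beatriz ∩ Pablo: 08:10–09:00, 09:10–10:00, 10:50–12:20.
Windows ≥ 40 min: 08:10–09:00, 09:10–10:00, 10:50–12:20.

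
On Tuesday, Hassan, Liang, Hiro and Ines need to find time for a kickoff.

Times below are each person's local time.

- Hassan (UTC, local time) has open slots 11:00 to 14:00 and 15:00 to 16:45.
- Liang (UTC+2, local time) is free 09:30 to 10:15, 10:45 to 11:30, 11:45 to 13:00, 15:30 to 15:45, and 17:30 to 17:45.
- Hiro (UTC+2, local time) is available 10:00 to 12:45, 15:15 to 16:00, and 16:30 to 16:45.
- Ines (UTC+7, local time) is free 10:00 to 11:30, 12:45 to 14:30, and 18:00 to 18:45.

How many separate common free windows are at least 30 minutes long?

0

Hassan → UTC: 11:00–14:00, 15:00–16:45.
Liang → UTC: 07:30–08:15, 08:45–09:30, 09:45–11:00, 13:30–13:45, 15:30–15:45.
Hiro → UTC: 08:00–10:45, 13:15–14:00, 14:30–14:45.
Ines → UTC: 03:00–04:30, 05:45–07:30, 11:00–11:45.
Hassan ∩ Liang: 13:30–13:45, 15:30–15:45.
Hassan ∩ Liang ∩ Hiro: 13:30–13:45.
Hassan ∩ Liang ∩ Hiro ∩ Ines: (none).
Windows ≥ 30 min: (none).
That's 0 windows.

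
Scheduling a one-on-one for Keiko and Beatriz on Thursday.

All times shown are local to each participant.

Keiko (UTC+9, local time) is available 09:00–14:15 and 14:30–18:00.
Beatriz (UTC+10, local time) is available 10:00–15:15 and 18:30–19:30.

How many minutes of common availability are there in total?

345 minutes

Keiko → UTC: 00:00–05:15, 05:30–09:00.
Beatriz → UTC: 00:00–05:15, 08:30–09:30.
Keiko ∩ Beatriz: 00:00–05:15, 08:30–09:00.
Total common minutes: 315 + 30 = 345.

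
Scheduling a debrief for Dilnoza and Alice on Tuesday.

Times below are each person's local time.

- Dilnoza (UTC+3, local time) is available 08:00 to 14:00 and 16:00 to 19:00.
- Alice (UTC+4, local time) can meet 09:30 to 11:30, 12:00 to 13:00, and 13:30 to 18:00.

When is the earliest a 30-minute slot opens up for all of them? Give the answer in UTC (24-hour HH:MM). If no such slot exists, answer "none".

Dilnoza → UTC: 05:00–11:00, 13:00–16:00.
Alice → UTC: 05:30–07:30, 08:00–09:00, 09:30–14:00.
Dilnoza ∩ Alice: 05:30–07:30, 08:00–09:00, 09:30–11:00, 13:00–14:00.
Windows ≥ 30 min: 05:30–07:30, 08:00–09:00, 09:30–11:00, 13:00–14:00.
Earliest such window starts at 05:30.

05:30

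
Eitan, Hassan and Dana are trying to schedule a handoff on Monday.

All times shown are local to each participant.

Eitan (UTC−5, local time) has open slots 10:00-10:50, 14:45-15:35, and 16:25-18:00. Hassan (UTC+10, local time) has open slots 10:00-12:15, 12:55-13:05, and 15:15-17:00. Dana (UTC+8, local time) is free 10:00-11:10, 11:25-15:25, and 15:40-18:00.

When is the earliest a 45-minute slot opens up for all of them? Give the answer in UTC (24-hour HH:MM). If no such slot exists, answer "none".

Eitan → UTC: 15:00–15:50, 19:45–20:35, 21:25–23:00.
Hassan → UTC: 00:00–02:15, 02:55–03:05, 05:15–07:00.
Dana → UTC: 02:00–03:10, 03:25–07:25, 07:40–10:00.
Eitan ∩ Hassan: (none).
Eitan ∩ Hassan ∩ Dana: (none).
Windows ≥ 45 min: (none).

none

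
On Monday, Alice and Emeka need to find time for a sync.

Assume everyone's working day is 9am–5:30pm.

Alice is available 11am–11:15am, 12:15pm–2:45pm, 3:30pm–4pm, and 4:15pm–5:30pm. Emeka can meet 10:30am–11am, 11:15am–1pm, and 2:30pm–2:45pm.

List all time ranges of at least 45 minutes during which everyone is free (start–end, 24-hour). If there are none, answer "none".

Alice ∩ Emeka: 12:15–13:00, 14:30–14:45.
Windows ≥ 45 min: 12:15–13:00.

12:15–13:00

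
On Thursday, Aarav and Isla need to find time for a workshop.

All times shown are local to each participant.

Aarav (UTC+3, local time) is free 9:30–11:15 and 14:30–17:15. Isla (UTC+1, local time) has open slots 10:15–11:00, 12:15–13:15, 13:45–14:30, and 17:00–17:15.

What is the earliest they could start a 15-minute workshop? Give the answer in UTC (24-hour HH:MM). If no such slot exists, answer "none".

Aarav → UTC: 06:30–08:15, 11:30–14:15.
Isla → UTC: 09:15–10:00, 11:15–12:15, 12:45–13:30, 16:00–16:15.
Aarav ∩ Isla: 11:30–12:15, 12:45–13:30.
Windows ≥ 15 min: 11:30–12:15, 12:45–13:30.
Earliest such window starts at 11:30.

11:30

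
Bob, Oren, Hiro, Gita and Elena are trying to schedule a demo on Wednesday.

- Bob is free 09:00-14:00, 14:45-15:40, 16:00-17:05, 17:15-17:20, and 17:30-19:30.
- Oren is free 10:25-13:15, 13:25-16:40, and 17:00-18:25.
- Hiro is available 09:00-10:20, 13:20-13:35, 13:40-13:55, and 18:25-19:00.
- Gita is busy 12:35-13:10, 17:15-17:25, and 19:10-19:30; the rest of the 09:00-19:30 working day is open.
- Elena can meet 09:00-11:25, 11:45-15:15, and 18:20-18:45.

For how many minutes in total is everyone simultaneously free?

Gita free within 09:00–19:30: 09:00–12:35, 13:10–17:15, 17:25–19:10.
Bob ∩ Oren: 10:25–13:15, 13:25–14:00, 14:45–15:40, 16:00–16:40, 17:00–17:05, 17:15–17:20, 17:30–18:25.
Bob ∩ Oren ∩ Hiro: 13:25–13:35, 13:40–13:55.
Bob ∩ Oren ∩ Hiro ∩ Gita: 13:25–13:35, 13:40–13:55.
Bob ∩ Oren ∩ Hiro ∩ Gita ∩ Elena: 13:25–13:35, 13:40–13:55.
Total common minutes: 10 + 15 = 25.

25 minutes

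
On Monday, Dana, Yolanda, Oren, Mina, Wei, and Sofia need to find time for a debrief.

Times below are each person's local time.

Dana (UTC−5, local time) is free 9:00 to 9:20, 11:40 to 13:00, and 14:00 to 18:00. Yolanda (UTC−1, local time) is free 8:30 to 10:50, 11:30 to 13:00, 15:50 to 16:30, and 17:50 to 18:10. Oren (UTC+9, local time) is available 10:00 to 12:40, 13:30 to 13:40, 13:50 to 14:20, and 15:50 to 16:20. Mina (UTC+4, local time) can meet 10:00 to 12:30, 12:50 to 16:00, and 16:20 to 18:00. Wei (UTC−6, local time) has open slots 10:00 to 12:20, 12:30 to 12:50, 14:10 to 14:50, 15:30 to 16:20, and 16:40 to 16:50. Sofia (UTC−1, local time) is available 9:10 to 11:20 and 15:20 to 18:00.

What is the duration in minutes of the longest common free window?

Dana → UTC: 14:00–14:20, 16:40–18:00, 19:00–23:00.
Yolanda → UTC: 09:30–11:50, 12:30–14:00, 16:50–17:30, 18:50–19:10.
Oren → UTC: 01:00–03:40, 04:30–04:40, 04:50–05:20, 06:50–07:20.
Mina → UTC: 06:00–08:30, 08:50–12:00, 12:20–14:00.
Wei → UTC: 16:00–18:20, 18:30–18:50, 20:10–20:50, 21:30–22:20, 22:40–22:50.
Sofia → UTC: 10:10–12:20, 16:20–19:00.
Dana ∩ Yolanda: 16:50–17:30, 19:00–19:10.
Dana ∩ Yolanda ∩ Oren: (none).
Dana ∩ Yolanda ∩ Oren ∩ Mina: (none).
Dana ∩ Yolanda ∩ Oren ∩ Mina ∩ Wei: (none).
Dana ∩ Yolanda ∩ Oren ∩ Mina ∩ Wei ∩ Sofia: (none).
No common window.

0 minutes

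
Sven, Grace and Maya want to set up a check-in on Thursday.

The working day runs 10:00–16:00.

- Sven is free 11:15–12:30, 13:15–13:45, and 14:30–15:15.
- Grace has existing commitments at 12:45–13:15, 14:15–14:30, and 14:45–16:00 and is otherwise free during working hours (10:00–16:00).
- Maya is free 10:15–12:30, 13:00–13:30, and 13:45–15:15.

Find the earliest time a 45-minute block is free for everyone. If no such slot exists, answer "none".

Grace free within 10:00–16:00: 10:00–12:45, 13:15–14:15, 14:30–14:45.
Sven ∩ Grace: 11:15–12:30, 13:15–13:45, 14:30–14:45.
Sven ∩ Grace ∩ Maya: 11:15–12:30, 13:15–13:30, 14:30–14:45.
Windows ≥ 45 min: 11:15–12:30.
Earliest such window starts at 11:15.

11:15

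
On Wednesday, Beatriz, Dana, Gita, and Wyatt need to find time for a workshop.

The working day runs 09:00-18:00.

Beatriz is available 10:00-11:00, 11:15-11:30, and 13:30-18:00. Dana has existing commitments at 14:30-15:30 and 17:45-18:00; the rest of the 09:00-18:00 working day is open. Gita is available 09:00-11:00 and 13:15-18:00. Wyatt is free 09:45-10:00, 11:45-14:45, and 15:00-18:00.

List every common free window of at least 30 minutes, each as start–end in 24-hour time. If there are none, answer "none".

Dana free within 09:00–18:00: 09:00–14:30, 15:30–17:45.
Beatriz ∩ Dana: 10:00–11:00, 11:15–11:30, 13:30–14:30, 15:30–17:45.
Beatriz ∩ Dana ∩ Gita: 10:00–11:00, 13:30–14:30, 15:30–17:45.
Beatriz ∩ Dana ∩ Gita ∩ Wyatt: 13:30–14:30, 15:30–17:45.
Windows ≥ 30 min: 13:30–14:30, 15:30–17:45.

13:30–14:30, 15:30–17:45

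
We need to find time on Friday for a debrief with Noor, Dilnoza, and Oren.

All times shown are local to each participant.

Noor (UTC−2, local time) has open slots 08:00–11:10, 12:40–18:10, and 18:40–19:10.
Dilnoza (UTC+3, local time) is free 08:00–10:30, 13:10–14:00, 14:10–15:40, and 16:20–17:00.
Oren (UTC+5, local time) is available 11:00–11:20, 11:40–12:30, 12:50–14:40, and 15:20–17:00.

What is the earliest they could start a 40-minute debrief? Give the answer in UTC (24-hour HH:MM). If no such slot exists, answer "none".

Noor → UTC: 10:00–13:10, 14:40–20:10, 20:40–21:10.
Dilnoza → UTC: 05:00–07:30, 10:10–11:00, 11:10–12:40, 13:20–14:00.
Oren → UTC: 06:00–06:20, 06:40–07:30, 07:50–09:40, 10:20–12:00.
Noor ∩ Dilnoza: 10:10–11:00, 11:10–12:40.
Noor ∩ Dilnoza ∩ Oren: 10:20–11:00, 11:10–12:00.
Windows ≥ 40 min: 10:20–11:00, 11:10–12:00.
Earliest such window starts at 10:20.

10:20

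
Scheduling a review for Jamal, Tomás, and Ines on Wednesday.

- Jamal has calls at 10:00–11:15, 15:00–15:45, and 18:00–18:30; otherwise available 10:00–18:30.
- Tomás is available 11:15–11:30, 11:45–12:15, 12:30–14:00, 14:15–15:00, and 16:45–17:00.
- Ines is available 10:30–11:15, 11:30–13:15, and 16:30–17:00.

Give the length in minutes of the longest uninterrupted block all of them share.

Jamal free within 10:00–18:30: 11:15–15:00, 15:45–18:00.
Jamal ∩ Tomás: 11:15–11:30, 11:45–12:15, 12:30–14:00, 14:15–15:00, 16:45–17:00.
Jamal ∩ Tomás ∩ Ines: 11:45–12:15, 12:30–13:15, 16:45–17:00.
Common window lengths: 30, 45, 15 min; longest is 45.

45 minutes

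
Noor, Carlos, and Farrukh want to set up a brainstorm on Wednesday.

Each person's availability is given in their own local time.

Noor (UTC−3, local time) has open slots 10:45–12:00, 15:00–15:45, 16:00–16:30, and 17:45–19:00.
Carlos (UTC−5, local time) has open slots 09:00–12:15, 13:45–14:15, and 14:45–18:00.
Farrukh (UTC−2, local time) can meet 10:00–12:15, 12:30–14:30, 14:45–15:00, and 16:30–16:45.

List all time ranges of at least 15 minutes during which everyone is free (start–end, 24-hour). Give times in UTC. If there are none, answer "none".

Noor → UTC: 13:45–15:00, 18:00–18:45, 19:00–19:30, 20:45–22:00.
Carlos → UTC: 14:00–17:15, 18:45–19:15, 19:45–23:00.
Farrukh → UTC: 12:00–14:15, 14:30–16:30, 16:45–17:00, 18:30–18:45.
Noor ∩ Carlos: 14:00–15:00, 19:00–19:15, 20:45–22:00.
Noor ∩ Carlos ∩ Farrukh: 14:00–14:15, 14:30–15:00.
Windows ≥ 15 min: 14:00–14:15, 14:30–15:00.

14:00–14:15, 14:30–15:00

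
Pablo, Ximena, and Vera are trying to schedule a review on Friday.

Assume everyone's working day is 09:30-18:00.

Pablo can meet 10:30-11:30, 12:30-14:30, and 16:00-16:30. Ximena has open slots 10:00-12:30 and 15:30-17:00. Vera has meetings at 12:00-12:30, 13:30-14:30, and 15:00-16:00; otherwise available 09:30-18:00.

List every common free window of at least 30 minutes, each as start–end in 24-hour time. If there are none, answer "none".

10:30–11:30, 16:00–16:30

Vera free within 09:30–18:00: 09:30–12:00, 12:30–13:30, 14:30–15:00, 16:00–18:00.
Pablo ∩ Ximena: 10:30–11:30, 16:00–16:30.
Pablo ∩ Ximena ∩ Vera: 10:30–11:30, 16:00–16:30.
Windows ≥ 30 min: 10:30–11:30, 16:00–16:30.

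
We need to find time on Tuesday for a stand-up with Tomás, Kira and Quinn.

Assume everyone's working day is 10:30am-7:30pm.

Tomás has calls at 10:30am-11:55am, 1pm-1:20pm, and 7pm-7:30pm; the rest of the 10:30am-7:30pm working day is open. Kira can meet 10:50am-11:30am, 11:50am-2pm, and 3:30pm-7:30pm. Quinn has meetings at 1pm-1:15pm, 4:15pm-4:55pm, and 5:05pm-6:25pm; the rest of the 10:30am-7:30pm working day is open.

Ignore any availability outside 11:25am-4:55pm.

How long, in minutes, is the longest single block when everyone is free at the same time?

Tomás free within 10:30–19:30: 11:55–13:00, 13:20–19:00.
Quinn free within 10:30–19:30: 10:30–13:00, 13:15–16:15, 16:55–17:05, 18:25–19:30.
Tomás ∩ Kira: 11:55–13:00, 13:20–14:00, 15:30–19:00.
Tomás ∩ Kira ∩ Quinn: 11:55–13:00, 13:20–14:00, 15:30–16:15, 16:55–17:05, 18:25–19:00.
Restricted to 11:25–16:55: 11:55–13:00, 13:20–14:00, 15:30–16:15.
Common window lengths: 65, 40, 45 min; longest is 65.

65 minutes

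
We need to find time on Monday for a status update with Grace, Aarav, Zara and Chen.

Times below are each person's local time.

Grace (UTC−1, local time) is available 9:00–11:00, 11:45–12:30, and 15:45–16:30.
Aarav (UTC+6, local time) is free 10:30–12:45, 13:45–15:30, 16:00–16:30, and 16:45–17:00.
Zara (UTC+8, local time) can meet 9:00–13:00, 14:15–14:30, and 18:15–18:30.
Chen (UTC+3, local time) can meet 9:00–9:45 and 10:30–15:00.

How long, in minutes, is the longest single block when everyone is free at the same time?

15 minutes

Grace → UTC: 10:00–12:00, 12:45–13:30, 16:45–17:30.
Aarav → UTC: 04:30–06:45, 07:45–09:30, 10:00–10:30, 10:45–11:00.
Zara → UTC: 01:00–05:00, 06:15–06:30, 10:15–10:30.
Chen → UTC: 06:00–06:45, 07:30–12:00.
Grace ∩ Aarav: 10:00–10:30, 10:45–11:00.
Grace ∩ Aarav ∩ Zara: 10:15–10:30.
Grace ∩ Aarav ∩ Zara ∩ Chen: 10:15–10:30.
Single common window of 15 minutes.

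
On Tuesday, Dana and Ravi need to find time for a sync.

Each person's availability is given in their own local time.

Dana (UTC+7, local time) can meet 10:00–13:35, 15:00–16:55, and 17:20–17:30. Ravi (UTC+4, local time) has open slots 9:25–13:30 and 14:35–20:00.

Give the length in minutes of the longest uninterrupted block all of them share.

Dana → UTC: 03:00–06:35, 08:00–09:55, 10:20–10:30.
Ravi → UTC: 05:25–09:30, 10:35–16:00.
Dana ∩ Ravi: 05:25–06:35, 08:00–09:30.
Common window lengths: 70, 90 min; longest is 90.

90 minutes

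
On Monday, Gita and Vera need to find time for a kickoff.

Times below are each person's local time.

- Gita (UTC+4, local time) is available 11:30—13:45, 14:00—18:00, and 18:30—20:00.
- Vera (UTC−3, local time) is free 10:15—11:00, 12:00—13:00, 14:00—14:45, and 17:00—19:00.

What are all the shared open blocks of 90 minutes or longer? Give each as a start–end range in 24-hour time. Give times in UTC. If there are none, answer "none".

none

Gita → UTC: 07:30–09:45, 10:00–14:00, 14:30–16:00.
Vera → UTC: 13:15–14:00, 15:00–16:00, 17:00–17:45, 20:00–22:00.
Gita ∩ Vera: 13:15–14:00, 15:00–16:00.
Windows ≥ 90 min: (none).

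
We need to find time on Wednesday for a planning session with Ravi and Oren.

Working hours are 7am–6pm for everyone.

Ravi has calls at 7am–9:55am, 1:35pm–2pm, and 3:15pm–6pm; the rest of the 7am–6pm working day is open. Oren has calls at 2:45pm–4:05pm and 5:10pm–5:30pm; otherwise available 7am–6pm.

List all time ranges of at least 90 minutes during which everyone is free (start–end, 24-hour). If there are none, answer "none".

09:55–13:35

Ravi free within 07:00–18:00: 09:55–13:35, 14:00–15:15.
Oren free within 07:00–18:00: 07:00–14:45, 16:05–17:10, 17:30–18:00.
Ravi ∩ Oren: 09:55–13:35, 14:00–14:45.
Windows ≥ 90 min: 09:55–13:35.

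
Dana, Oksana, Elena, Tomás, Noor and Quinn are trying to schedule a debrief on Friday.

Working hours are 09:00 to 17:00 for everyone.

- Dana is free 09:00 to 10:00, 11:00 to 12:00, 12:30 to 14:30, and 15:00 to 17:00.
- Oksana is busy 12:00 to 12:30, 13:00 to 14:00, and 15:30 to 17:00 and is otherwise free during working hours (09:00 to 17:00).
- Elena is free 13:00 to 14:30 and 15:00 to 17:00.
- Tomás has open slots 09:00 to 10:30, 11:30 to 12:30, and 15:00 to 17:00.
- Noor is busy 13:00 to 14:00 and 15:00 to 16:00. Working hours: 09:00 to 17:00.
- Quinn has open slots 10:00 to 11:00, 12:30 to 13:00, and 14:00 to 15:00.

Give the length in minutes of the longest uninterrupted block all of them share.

0 minutes

Oksana free within 09:00–17:00: 09:00–12:00, 12:30–13:00, 14:00–15:30.
Noor free within 09:00–17:00: 09:00–13:00, 14:00–15:00, 16:00–17:00.
Dana ∩ Oksana: 09:00–10:00, 11:00–12:00, 12:30–13:00, 14:00–14:30, 15:00–15:30.
Dana ∩ Oksana ∩ Elena: 14:00–14:30, 15:00–15:30.
Dana ∩ Oksana ∩ Elena ∩ Tomás: 15:00–15:30.
Dana ∩ Oksana ∩ Elena ∩ Tomás ∩ Noor: (none).
Dana ∩ Oksana ∩ Elena ∩ Tomás ∩ Noor ∩ Quinn: (none).
No common window.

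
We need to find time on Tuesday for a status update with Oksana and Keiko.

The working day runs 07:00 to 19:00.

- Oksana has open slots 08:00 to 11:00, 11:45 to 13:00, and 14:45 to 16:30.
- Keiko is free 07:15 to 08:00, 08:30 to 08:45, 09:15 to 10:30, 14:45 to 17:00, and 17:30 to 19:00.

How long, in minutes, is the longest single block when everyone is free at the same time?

Oksana ∩ Keiko: 08:30–08:45, 09:15–10:30, 14:45–16:30.
Common window lengths: 15, 75, 105 min; longest is 105.

105 minutes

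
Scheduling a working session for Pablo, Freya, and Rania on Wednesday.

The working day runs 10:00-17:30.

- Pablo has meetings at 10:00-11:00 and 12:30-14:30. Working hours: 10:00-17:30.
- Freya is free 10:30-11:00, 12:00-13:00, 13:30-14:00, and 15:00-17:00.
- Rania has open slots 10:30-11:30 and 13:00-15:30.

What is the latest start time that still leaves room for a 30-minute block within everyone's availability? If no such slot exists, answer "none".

Pablo free within 10:00–17:30: 11:00–12:30, 14:30–17:30.
Pablo ∩ Freya: 12:00–12:30, 15:00–17:00.
Pablo ∩ Freya ∩ Rania: 15:00–15:30.
Windows ≥ 30 min: 15:00–15:30.
Latest start in the last window 15:00–15:30 is 15:30 − 30 min = 15:00.

15:00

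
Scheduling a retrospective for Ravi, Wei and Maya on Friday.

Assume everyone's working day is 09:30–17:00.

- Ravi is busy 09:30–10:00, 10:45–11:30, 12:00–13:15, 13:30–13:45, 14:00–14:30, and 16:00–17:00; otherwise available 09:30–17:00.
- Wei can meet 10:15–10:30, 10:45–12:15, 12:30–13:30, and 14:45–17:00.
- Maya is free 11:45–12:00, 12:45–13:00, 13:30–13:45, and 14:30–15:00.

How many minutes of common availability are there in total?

30 minutes

Ravi free within 09:30–17:00: 10:00–10:45, 11:30–12:00, 13:15–13:30, 13:45–14:00, 14:30–16:00.
Ravi ∩ Wei: 10:15–10:30, 11:30–12:00, 13:15–13:30, 14:45–16:00.
Ravi ∩ Wei ∩ Maya: 11:45–12:00, 14:45–15:00.
Total common minutes: 15 + 15 = 30.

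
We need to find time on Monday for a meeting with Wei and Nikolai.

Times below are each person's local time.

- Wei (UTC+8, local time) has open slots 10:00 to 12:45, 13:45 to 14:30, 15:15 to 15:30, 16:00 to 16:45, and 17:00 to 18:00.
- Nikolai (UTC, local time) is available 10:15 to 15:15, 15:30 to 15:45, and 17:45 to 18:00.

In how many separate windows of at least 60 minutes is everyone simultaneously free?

0

Wei → UTC: 02:00–04:45, 05:45–06:30, 07:15–07:30, 08:00–08:45, 09:00–10:00.
Nikolai → UTC: 10:15–15:15, 15:30–15:45, 17:45–18:00.
Wei ∩ Nikolai: (none).
Windows ≥ 60 min: (none).
That's 0 windows.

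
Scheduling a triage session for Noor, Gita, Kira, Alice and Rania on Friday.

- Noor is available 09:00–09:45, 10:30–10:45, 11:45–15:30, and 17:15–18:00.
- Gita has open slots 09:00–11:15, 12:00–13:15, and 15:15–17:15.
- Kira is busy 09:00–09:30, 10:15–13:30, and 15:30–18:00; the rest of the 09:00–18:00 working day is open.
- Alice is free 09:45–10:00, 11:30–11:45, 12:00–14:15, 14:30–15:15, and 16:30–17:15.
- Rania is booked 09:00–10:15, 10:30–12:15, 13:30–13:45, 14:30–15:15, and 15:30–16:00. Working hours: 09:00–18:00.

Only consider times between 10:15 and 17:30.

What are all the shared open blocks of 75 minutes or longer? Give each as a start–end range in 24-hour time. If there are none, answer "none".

none

Kira free within 09:00–18:00: 09:30–10:15, 13:30–15:30.
Rania free within 09:00–18:00: 10:15–10:30, 12:15–13:30, 13:45–14:30, 15:15–15:30, 16:00–18:00.
Noor ∩ Gita: 09:00–09:45, 10:30–10:45, 12:00–13:15, 15:15–15:30.
Noor ∩ Gita ∩ Kira: 09:30–09:45, 15:15–15:30.
Noor ∩ Gita ∩ Kira ∩ Alice: (none).
Noor ∩ Gita ∩ Kira ∩ Alice ∩ Rania: (none).
Restricted to 10:15–17:30: (none).
Windows ≥ 75 min: (none).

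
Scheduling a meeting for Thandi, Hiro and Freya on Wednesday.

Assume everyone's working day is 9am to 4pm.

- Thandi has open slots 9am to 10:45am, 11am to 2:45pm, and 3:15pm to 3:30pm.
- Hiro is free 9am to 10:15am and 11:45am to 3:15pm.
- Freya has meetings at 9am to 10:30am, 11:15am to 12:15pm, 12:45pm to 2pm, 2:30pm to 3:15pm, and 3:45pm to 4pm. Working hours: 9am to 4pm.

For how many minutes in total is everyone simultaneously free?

Freya free within 09:00–16:00: 10:30–11:15, 12:15–12:45, 14:00–14:30, 15:15–15:45.
Thandi ∩ Hiro: 09:00–10:15, 11:45–14:45.
Thandi ∩ Hiro ∩ Freya: 12:15–12:45, 14:00–14:30.
Total common minutes: 30 + 30 = 60.

60 minutes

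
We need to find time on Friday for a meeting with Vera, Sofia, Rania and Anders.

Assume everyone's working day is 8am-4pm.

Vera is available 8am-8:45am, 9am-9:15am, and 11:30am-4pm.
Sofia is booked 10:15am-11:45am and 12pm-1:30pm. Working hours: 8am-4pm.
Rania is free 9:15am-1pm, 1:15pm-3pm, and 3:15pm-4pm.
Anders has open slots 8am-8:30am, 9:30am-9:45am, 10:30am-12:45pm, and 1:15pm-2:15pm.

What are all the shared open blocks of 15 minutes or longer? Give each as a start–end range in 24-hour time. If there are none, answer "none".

11:45–12:00, 13:30–14:15

Sofia free within 08:00–16:00: 08:00–10:15, 11:45–12:00, 13:30–16:00.
Vera ∩ Sofia: 08:00–08:45, 09:00–09:15, 11:45–12:00, 13:30–16:00.
Vera ∩ Sofia ∩ Rania: 11:45–12:00, 13:30–15:00, 15:15–16:00.
Vera ∩ Sofia ∩ Rania ∩ Anders: 11:45–12:00, 13:30–14:15.
Windows ≥ 15 min: 11:45–12:00, 13:30–14:15.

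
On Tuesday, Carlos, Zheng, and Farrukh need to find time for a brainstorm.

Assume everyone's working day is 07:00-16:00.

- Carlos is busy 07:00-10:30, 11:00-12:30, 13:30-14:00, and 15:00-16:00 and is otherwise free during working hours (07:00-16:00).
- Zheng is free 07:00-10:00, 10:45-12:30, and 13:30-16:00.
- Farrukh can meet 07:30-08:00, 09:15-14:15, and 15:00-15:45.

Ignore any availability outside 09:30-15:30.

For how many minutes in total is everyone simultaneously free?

30 minutes

Carlos free within 07:00–16:00: 10:30–11:00, 12:30–13:30, 14:00–15:00.
Carlos ∩ Zheng: 10:45–11:00, 14:00–15:00.
Carlos ∩ Zheng ∩ Farrukh: 10:45–11:00, 14:00–14:15.
Restricted to 09:30–15:30: 10:45–11:00, 14:00–14:15.
Total common minutes: 15 + 15 = 30.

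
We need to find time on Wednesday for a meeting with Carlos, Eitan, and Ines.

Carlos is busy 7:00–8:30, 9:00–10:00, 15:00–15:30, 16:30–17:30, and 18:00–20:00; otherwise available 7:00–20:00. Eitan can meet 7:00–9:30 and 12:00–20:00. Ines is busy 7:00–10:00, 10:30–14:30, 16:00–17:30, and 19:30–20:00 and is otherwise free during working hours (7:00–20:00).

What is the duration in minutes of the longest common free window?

30 minutes

Carlos free within 07:00–20:00: 08:30–09:00, 10:00–15:00, 15:30–16:30, 17:30–18:00.
Ines free within 07:00–20:00: 10:00–10:30, 14:30–16:00, 17:30–19:30.
Carlos ∩ Eitan: 08:30–09:00, 12:00–15:00, 15:30–16:30, 17:30–18:00.
Carlos ∩ Eitan ∩ Ines: 14:30–15:00, 15:30–16:00, 17:30–18:00.
Common window lengths: 30, 30, 30 min; longest is 30.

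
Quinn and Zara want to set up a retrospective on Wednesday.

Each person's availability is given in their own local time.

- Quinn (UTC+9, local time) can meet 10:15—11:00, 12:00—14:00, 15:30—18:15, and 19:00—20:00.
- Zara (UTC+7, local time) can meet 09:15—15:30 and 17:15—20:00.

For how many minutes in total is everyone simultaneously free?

285 minutes

Quinn → UTC: 01:15–02:00, 03:00–05:00, 06:30–09:15, 10:00–11:00.
Zara → UTC: 02:15–08:30, 10:15–13:00.
Quinn ∩ Zara: 03:00–05:00, 06:30–08:30, 10:15–11:00.
Total common minutes: 120 + 120 + 45 = 285.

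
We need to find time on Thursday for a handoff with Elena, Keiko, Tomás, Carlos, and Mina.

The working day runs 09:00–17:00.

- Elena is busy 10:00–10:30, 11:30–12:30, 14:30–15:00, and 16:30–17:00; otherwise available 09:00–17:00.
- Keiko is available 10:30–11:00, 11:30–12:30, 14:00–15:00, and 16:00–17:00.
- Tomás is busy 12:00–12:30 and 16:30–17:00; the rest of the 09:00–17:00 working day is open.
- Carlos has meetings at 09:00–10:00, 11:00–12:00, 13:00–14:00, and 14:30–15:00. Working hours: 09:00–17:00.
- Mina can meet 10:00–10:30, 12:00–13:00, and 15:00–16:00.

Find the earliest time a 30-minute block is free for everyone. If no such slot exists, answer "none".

none

Elena free within 09:00–17:00: 09:00–10:00, 10:30–11:30, 12:30–14:30, 15:00–16:30.
Tomás free within 09:00–17:00: 09:00–12:00, 12:30–16:30.
Carlos free within 09:00–17:00: 10:00–11:00, 12:00–13:00, 14:00–14:30, 15:00–17:00.
Elena ∩ Keiko: 10:30–11:00, 14:00–14:30, 16:00–16:30.
Elena ∩ Keiko ∩ Tomás: 10:30–11:00, 14:00–14:30, 16:00–16:30.
Elena ∩ Keiko ∩ Tomás ∩ Carlos: 10:30–11:00, 14:00–14:30, 16:00–16:30.
Elena ∩ Keiko ∩ Tomás ∩ Carlos ∩ Mina: (none).
Windows ≥ 30 min: (none).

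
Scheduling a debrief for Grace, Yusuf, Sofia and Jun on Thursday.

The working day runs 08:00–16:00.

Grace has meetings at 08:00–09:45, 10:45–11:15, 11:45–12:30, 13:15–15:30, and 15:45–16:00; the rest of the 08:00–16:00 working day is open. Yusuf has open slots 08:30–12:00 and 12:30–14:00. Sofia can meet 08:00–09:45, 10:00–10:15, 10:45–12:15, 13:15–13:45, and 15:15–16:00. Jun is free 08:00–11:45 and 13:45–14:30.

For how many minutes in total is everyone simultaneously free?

Grace free within 08:00–16:00: 09:45–10:45, 11:15–11:45, 12:30–13:15, 15:30–15:45.
Grace ∩ Yusuf: 09:45–10:45, 11:15–11:45, 12:30–13:15.
Grace ∩ Yusuf ∩ Sofia: 10:00–10:15, 11:15–11:45.
Grace ∩ Yusuf ∩ Sofia ∩ Jun: 10:00–10:15, 11:15–11:45.
Total common minutes: 15 + 30 = 45.

45 minutes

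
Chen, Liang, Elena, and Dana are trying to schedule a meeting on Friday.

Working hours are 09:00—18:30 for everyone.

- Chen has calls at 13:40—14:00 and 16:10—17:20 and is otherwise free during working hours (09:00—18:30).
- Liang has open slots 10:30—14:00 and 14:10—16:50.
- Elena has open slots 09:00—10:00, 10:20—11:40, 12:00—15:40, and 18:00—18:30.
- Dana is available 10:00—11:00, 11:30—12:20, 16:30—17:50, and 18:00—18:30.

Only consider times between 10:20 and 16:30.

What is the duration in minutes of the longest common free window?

Chen free within 09:00–18:30: 09:00–13:40, 14:00–16:10, 17:20–18:30.
Chen ∩ Liang: 10:30–13:40, 14:10–16:10.
Chen ∩ Liang ∩ Elena: 10:30–11:40, 12:00–13:40, 14:10–15:40.
Chen ∩ Liang ∩ Elena ∩ Dana: 10:30–11:00, 11:30–11:40, 12:00–12:20.
Restricted to 10:20–16:30: 10:30–11:00, 11:30–11:40, 12:00–12:20.
Common window lengths: 30, 10, 20 min; longest is 30.

30 minutes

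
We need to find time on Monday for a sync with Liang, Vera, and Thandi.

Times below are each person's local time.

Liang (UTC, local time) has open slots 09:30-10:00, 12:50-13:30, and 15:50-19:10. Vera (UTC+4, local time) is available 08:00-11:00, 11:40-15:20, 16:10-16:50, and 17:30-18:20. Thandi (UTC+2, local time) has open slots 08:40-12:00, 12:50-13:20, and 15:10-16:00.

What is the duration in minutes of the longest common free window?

30 minutes

Liang → UTC: 09:30–10:00, 12:50–13:30, 15:50–19:10.
Vera → UTC: 04:00–07:00, 07:40–11:20, 12:10–12:50, 13:30–14:20.
Thandi → UTC: 06:40–10:00, 10:50–11:20, 13:10–14:00.
Liang ∩ Vera: 09:30–10:00.
Liang ∩ Vera ∩ Thandi: 09:30–10:00.
Single common window of 30 minutes.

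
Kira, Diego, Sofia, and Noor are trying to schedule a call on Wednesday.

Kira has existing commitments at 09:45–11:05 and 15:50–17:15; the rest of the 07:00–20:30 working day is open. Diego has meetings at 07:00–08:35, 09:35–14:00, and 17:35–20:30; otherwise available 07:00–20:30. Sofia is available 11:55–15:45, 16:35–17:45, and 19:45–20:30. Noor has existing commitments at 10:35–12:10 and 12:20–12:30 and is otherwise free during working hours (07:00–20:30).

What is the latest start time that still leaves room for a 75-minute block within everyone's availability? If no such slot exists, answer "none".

14:30

Kira free within 07:00–20:30: 07:00–09:45, 11:05–15:50, 17:15–20:30.
Diego free within 07:00–20:30: 08:35–09:35, 14:00–17:35.
Noor free within 07:00–20:30: 07:00–10:35, 12:10–12:20, 12:30–20:30.
Kira ∩ Diego: 08:35–09:35, 14:00–15:50, 17:15–17:35.
Kira ∩ Diego ∩ Sofia: 14:00–15:45, 17:15–17:35.
Kira ∩ Diego ∩ Sofia ∩ Noor: 14:00–15:45, 17:15–17:35.
Windows ≥ 75 min: 14:00–15:45.
Latest start in the last window 14:00–15:45 is 15:45 − 75 min = 14:30.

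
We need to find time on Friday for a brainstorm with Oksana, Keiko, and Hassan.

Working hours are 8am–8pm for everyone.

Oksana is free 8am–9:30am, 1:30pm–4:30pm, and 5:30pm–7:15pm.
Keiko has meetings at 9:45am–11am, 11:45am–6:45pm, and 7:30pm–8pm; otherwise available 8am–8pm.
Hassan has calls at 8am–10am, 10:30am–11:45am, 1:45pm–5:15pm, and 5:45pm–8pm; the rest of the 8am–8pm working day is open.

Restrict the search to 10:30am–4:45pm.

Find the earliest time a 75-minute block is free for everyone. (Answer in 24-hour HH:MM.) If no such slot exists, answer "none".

Keiko free within 08:00–20:00: 08:00–09:45, 11:00–11:45, 18:45–19:30.
Hassan free within 08:00–20:00: 10:00–10:30, 11:45–13:45, 17:15–17:45.
Oksana ∩ Keiko: 08:00–09:30, 18:45–19:15.
Oksana ∩ Keiko ∩ Hassan: (none).
Restricted to 10:30–16:45: (none).
Windows ≥ 75 min: (none).

none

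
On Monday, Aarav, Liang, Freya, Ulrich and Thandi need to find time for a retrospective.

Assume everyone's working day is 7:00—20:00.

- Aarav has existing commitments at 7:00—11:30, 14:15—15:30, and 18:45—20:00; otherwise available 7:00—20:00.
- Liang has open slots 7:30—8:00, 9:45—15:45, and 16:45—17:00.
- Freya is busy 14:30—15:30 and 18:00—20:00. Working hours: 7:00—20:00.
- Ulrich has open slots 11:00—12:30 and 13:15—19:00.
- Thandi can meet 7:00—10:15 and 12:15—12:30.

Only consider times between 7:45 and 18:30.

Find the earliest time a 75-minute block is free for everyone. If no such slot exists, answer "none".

none

Aarav free within 07:00–20:00: 11:30–14:15, 15:30–18:45.
Freya free within 07:00–20:00: 07:00–14:30, 15:30–18:00.
Aarav ∩ Liang: 11:30–14:15, 15:30–15:45, 16:45–17:00.
Aarav ∩ Liang ∩ Freya: 11:30–14:15, 15:30–15:45, 16:45–17:00.
Aarav ∩ Liang ∩ Freya ∩ Ulrich: 11:30–12:30, 13:15–14:15, 15:30–15:45, 16:45–17:00.
Aarav ∩ Liang ∩ Freya ∩ Ulrich ∩ Thandi: 12:15–12:30.
Restricted to 07:45–18:30: 12:15–12:30.
Windows ≥ 75 min: (none).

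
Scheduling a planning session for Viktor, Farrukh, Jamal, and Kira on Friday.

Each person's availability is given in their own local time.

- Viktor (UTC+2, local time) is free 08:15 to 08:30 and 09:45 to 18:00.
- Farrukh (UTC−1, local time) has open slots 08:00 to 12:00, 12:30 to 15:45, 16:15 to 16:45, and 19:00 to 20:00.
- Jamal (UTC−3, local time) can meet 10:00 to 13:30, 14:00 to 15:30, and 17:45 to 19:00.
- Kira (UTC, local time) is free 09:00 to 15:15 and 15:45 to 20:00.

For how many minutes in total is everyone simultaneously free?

Viktor → UTC: 06:15–06:30, 07:45–16:00.
Farrukh → UTC: 09:00–13:00, 13:30–16:45, 17:15–17:45, 20:00–21:00.
Jamal → UTC: 13:00–16:30, 17:00–18:30, 20:45–22:00.
Kira → UTC: 09:00–15:15, 15:45–20:00.
Viktor ∩ Farrukh: 09:00–13:00, 13:30–16:00.
Viktor ∩ Farrukh ∩ Jamal: 13:30–16:00.
Viktor ∩ Farrukh ∩ Jamal ∩ Kira: 13:30–15:15, 15:45–16:00.
Total common minutes: 105 + 15 = 120.

120 minutes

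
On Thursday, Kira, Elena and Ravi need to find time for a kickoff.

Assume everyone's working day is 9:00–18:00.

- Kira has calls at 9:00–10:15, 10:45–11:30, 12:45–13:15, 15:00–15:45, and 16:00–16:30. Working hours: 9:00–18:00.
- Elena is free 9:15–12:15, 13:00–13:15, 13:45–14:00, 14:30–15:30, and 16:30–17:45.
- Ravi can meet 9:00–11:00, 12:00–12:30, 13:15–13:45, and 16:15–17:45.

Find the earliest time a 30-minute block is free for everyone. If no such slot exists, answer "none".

Kira free within 09:00–18:00: 10:15–10:45, 11:30–12:45, 13:15–15:00, 15:45–16:00, 16:30–18:00.
Kira ∩ Elena: 10:15–10:45, 11:30–12:15, 13:45–14:00, 14:30–15:00, 16:30–17:45.
Kira ∩ Elena ∩ Ravi: 10:15–10:45, 12:00–12:15, 16:30–17:45.
Windows ≥ 30 min: 10:15–10:45, 16:30–17:45.
Earliest such window starts at 10:15.

10:15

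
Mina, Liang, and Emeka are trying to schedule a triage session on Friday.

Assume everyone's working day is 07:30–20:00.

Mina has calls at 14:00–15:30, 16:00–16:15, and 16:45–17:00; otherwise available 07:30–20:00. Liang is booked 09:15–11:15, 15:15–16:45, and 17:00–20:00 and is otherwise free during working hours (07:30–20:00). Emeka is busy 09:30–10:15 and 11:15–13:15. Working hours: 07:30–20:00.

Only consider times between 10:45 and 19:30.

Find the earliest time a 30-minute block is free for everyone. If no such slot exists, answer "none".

Mina free within 07:30–20:00: 07:30–14:00, 15:30–16:00, 16:15–16:45, 17:00–20:00.
Liang free within 07:30–20:00: 07:30–09:15, 11:15–15:15, 16:45–17:00.
Emeka free within 07:30–20:00: 07:30–09:30, 10:15–11:15, 13:15–20:00.
Mina ∩ Liang: 07:30–09:15, 11:15–14:00.
Mina ∩ Liang ∩ Emeka: 07:30–09:15, 13:15–14:00.
Restricted to 10:45–19:30: 13:15–14:00.
Windows ≥ 30 min: 13:15–14:00.
Earliest such window starts at 13:15.

13:15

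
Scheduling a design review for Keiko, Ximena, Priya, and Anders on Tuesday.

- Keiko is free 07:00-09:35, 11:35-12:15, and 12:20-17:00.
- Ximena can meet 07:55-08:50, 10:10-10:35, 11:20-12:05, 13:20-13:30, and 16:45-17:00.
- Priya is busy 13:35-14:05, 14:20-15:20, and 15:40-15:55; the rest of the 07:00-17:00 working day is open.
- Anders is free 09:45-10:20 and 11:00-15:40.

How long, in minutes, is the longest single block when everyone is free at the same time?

30 minutes

Priya free within 07:00–17:00: 07:00–13:35, 14:05–14:20, 15:20–15:40, 15:55–17:00.
Keiko ∩ Ximena: 07:55–08:50, 11:35–12:05, 13:20–13:30, 16:45–17:00.
Keiko ∩ Ximena ∩ Priya: 07:55–08:50, 11:35–12:05, 13:20–13:30, 16:45–17:00.
Keiko ∩ Ximena ∩ Priya ∩ Anders: 11:35–12:05, 13:20–13:30.
Common window lengths: 30, 10 min; longest is 30.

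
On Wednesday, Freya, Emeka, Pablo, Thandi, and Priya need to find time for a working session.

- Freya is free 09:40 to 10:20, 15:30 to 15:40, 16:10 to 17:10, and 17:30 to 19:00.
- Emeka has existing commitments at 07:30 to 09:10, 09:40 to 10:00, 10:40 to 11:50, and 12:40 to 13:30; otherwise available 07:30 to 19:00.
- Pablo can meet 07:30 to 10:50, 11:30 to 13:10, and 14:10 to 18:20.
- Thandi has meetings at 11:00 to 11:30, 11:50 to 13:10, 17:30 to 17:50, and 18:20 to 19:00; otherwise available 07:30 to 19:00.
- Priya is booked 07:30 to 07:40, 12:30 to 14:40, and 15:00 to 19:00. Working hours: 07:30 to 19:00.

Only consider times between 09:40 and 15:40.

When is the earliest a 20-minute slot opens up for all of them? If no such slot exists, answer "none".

10:00

Emeka free within 07:30–19:00: 09:10–09:40, 10:00–10:40, 11:50–12:40, 13:30–19:00.
Thandi free within 07:30–19:00: 07:30–11:00, 11:30–11:50, 13:10–17:30, 17:50–18:20.
Priya free within 07:30–19:00: 07:40–12:30, 14:40–15:00.
Freya ∩ Emeka: 10:00–10:20, 15:30–15:40, 16:10–17:10, 17:30–19:00.
Freya ∩ Emeka ∩ Pablo: 10:00–10:20, 15:30–15:40, 16:10–17:10, 17:30–18:20.
Freya ∩ Emeka ∩ Pablo ∩ Thandi: 10:00–10:20, 15:30–15:40, 16:10–17:10, 17:50–18:20.
Freya ∩ Emeka ∩ Pablo ∩ Thandi ∩ Priya: 10:00–10:20.
Restricted to 09:40–15:40: 10:00–10:20.
Windows ≥ 20 min: 10:00–10:20.
Earliest such window starts at 10:00.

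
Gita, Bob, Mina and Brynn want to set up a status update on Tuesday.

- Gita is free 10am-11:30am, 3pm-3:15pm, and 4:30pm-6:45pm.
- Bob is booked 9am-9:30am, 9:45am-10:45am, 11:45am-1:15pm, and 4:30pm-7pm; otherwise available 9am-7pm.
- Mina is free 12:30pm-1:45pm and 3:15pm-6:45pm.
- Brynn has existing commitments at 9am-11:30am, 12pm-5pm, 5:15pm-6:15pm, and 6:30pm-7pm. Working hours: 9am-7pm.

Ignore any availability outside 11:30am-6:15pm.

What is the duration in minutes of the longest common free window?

Bob free within 09:00–19:00: 09:30–09:45, 10:45–11:45, 13:15–16:30.
Brynn free within 09:00–19:00: 11:30–12:00, 17:00–17:15, 18:15–18:30.
Gita ∩ Bob: 10:45–11:30, 15:00–15:15.
Gita ∩ Bob ∩ Mina: (none).
Gita ∩ Bob ∩ Mina ∩ Brynn: (none).
Restricted to 11:30–18:15: (none).
No common window.

0 minutes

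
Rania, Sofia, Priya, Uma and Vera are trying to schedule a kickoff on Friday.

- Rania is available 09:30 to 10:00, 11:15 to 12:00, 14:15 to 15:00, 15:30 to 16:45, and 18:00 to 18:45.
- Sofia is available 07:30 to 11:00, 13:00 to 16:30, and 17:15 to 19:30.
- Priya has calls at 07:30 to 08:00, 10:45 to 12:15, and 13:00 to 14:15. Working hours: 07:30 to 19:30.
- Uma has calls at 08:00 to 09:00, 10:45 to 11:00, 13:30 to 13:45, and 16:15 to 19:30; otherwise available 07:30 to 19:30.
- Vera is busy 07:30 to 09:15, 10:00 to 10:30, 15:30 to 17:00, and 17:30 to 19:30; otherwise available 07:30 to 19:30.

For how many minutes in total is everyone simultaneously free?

Priya free within 07:30–19:30: 08:00–10:45, 12:15–13:00, 14:15–19:30.
Uma free within 07:30–19:30: 07:30–08:00, 09:00–10:45, 11:00–13:30, 13:45–16:15.
Vera free within 07:30–19:30: 09:15–10:00, 10:30–15:30, 17:00–17:30.
Rania ∩ Sofia: 09:30–10:00, 14:15–15:00, 15:30–16:30, 18:00–18:45.
Rania ∩ Sofia ∩ Priya: 09:30–10:00, 14:15–15:00, 15:30–16:30, 18:00–18:45.
Rania ∩ Sofia ∩ Priya ∩ Uma: 09:30–10:00, 14:15–15:00, 15:30–16:15.
Rania ∩ Sofia ∩ Priya ∩ Uma ∩ Vera: 09:30–10:00, 14:15–15:00.
Total common minutes: 30 + 45 = 75.

75 minutes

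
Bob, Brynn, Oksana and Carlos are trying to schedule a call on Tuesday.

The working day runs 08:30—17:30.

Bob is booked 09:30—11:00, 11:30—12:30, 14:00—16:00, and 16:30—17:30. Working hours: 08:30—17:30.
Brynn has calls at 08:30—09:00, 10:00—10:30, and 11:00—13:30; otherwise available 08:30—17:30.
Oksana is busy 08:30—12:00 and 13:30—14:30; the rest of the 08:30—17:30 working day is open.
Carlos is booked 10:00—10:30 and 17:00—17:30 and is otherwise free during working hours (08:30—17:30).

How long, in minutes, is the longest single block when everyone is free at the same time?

30 minutes

Bob free within 08:30–17:30: 08:30–09:30, 11:00–11:30, 12:30–14:00, 16:00–16:30.
Brynn free within 08:30–17:30: 09:00–10:00, 10:30–11:00, 13:30–17:30.
Oksana free within 08:30–17:30: 12:00–13:30, 14:30–17:30.
Carlos free within 08:30–17:30: 08:30–10:00, 10:30–17:00.
Bob ∩ Brynn: 09:00–09:30, 13:30–14:00, 16:00–16:30.
Bob ∩ Brynn ∩ Oksana: 16:00–16:30.
Bob ∩ Brynn ∩ Oksana ∩ Carlos: 16:00–16:30.
Single common window of 30 minutes.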